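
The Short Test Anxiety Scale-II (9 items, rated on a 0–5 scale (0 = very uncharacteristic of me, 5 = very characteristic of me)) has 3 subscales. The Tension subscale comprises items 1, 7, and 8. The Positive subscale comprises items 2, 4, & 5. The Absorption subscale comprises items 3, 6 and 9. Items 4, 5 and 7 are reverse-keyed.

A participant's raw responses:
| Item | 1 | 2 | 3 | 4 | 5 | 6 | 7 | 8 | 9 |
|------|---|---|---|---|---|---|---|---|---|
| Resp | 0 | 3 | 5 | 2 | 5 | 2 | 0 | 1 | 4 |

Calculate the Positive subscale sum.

6

Positive items: 2, 4, 5.
Of these, items 4 & 5 are reverse-keyed; reverse-coded value = 5 − response.
  item 2: 3
  item 4: 5 − 2 = 3
  item 5: 5 − 5 = 0
Sum = 3 + 3 + 0 = 6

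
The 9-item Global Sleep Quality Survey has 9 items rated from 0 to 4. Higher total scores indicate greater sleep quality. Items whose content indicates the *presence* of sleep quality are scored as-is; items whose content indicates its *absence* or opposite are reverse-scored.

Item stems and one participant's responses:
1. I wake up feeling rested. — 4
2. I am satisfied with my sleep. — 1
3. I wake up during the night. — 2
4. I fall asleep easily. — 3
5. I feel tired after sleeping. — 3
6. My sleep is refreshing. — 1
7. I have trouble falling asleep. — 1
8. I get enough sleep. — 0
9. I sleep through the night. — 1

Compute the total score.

16

Items 3, 5, 7 describe the absence/opposite of sleep quality → reverse-score.
reverse-coded value = 4 − response.
  item 1: 4
  item 2: 1
  item 3: 4 − 2 = 2
  item 4: 3
  item 5: 4 − 3 = 1
  item 6: 1
  item 7: 4 − 1 = 3
  item 8: 0
  item 9: 1
Total = 4 + 1 + 2 + 3 + 1 + 1 + 3 + 0 + 1 = 16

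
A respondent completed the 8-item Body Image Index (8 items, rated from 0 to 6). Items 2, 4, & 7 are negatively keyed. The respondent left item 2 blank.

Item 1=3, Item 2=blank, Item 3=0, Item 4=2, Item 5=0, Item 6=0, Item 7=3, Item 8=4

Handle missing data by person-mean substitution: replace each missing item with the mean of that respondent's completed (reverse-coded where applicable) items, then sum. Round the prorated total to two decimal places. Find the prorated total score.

Reverse-coded (reverse-coded value = 6 − response):
  item 4: 6 − 2 = 4
  item 7: 6 − 3 = 3
Completed scored items (7 of 8): 3, 0, 4, 0, 0, 3, 4; sum = 14.
Person mean = 14 / 7 ≈ 2.0000
Prorated total = (14 / 7) × 8 = 16.00 (to 2 dp)

16.00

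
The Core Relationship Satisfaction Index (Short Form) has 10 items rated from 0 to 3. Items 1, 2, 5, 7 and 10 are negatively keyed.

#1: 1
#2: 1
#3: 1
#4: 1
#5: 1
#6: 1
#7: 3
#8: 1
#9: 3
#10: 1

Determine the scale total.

15

Reversing items 1, 2, 5, 7, & 10 with 3 − raw:
Total = (3−1) + (3−1) + 1 + 1 + (3−1) + 1 + (3−3) + 1 + 3 + (3−1)
      = 2 + 2 + 1 + 1 + 2 + 1 + 0 + 1 + 3 + 2 = 15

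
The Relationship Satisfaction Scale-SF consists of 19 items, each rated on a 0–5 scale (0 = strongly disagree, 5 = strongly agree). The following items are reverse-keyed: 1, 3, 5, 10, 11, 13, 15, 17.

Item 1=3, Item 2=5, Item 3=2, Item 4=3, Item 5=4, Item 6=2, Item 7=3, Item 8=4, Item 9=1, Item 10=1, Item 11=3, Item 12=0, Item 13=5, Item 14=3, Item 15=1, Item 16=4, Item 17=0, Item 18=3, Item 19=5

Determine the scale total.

Apply reverse scoring (reverse-coded value = 5 − response):
  item 1: 5 − 3 = 2
  item 3: 5 − 2 = 3
  item 5: 5 − 4 = 1
  item 10: 5 − 1 = 4
  item 11: 5 − 3 = 2
  item 13: 5 − 5 = 0
  item 15: 5 − 1 = 4
  item 17: 5 − 0 = 5
Scored responses: 2, 5, 3, 3, 1, 2, 3, 4, 1, 4, 2, 0, 0, 3, 4, 4, 5, 3, 5
Total = 2 + 5 + 3 + 3 + 1 + 2 + 3 + 4 + 1 + 4 + 2 + 0 + 0 + 3 + 4 + 4 + 5 + 3 + 5 = 54

54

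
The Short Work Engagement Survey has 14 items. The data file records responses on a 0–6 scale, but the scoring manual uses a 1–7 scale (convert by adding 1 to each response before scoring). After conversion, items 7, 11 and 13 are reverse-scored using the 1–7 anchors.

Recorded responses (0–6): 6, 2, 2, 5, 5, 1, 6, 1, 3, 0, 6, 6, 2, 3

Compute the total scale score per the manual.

52

Convert to 1–7: 7, 3, 3, 6, 6, 2, 7, 2, 4, 1, 7, 7, 3, 4
Reverse-coded (reversed = (1+7) − raw = 8 − raw):
  item 7: 8 − 7 = 1
  item 11: 8 − 7 = 1
  item 13: 8 − 3 = 5
Scored: 7, 3, 3, 6, 6, 2, 1, 2, 4, 1, 1, 7, 5, 4
Total = 52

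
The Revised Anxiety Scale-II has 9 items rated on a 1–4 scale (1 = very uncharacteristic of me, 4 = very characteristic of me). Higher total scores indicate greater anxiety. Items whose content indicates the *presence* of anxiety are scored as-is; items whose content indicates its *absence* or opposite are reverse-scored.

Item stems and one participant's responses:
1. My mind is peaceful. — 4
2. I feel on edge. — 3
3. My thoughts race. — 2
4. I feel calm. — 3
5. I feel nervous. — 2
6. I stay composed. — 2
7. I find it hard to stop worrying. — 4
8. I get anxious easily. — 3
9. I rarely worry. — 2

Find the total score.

Items 1, 4, 6, 9 describe the absence/opposite of anxiety → reverse-score.
reverse-coded value = 5 − response.
  item 1: 5 − 4 = 1
  item 2: 3
  item 3: 2
  item 4: 5 − 3 = 2
  item 5: 2
  item 6: 5 − 2 = 3
  item 7: 4
  item 8: 3
  item 9: 5 − 2 = 3
Total = 1 + 3 + 2 + 2 + 2 + 3 + 4 + 3 + 3 = 23

23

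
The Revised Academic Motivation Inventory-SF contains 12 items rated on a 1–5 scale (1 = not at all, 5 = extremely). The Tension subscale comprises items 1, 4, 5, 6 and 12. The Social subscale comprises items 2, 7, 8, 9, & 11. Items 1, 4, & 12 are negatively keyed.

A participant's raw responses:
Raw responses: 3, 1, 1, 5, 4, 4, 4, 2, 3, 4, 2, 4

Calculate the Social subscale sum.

Social items: 2, 7, 8, 9, 11.
  item 2: 1
  item 7: 4
  item 8: 2
  item 9: 3
  item 11: 2
Sum = 1 + 4 + 2 + 3 + 2 = 12

12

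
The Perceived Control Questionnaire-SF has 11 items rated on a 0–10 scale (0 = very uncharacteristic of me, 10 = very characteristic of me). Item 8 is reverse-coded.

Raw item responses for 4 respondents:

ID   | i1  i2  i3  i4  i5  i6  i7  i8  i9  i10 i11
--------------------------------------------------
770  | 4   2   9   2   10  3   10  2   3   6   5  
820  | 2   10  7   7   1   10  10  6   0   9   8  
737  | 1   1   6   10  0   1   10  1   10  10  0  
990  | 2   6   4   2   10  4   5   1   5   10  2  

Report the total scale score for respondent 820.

Respondent 820 raw: 2, 10, 7, 7, 1, 10, 10, 6, 0, 9, 8.
Reverse-coded (on a 0–10 scale, reversed = 10 − raw):
  item 1: 2
  item 2: 10
  item 3: 7
  item 4: 7
  item 5: 1
  item 6: 10
  item 7: 10
  item 8: 10 − 6 = 4
  item 9: 0
  item 10: 9
  item 11: 8
Sum = 2 + 10 + 7 + 7 + 1 + 10 + 10 + 4 + 0 + 9 + 8 = 68

68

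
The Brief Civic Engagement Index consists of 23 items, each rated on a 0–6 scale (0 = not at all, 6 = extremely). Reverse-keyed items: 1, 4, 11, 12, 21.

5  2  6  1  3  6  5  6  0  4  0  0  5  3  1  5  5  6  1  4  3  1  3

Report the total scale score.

87

Reverse-keyed items use 6 − raw:
  item 1: 6 − 5 = 1
  item 4: 6 − 1 = 5
  item 11: 6 − 0 = 6
  item 12: 6 − 0 = 6
  item 21: 6 − 3 = 3
Scored responses: 1, 2, 6, 5, 3, 6, 5, 6, 0, 4, 6, 6, 5, 3, 1, 5, 5, 6, 1, 4, 3, 1, 3
Total = 1 + 2 + 6 + 5 + 3 + 6 + 5 + 6 + 0 + 4 + 6 + 6 + 5 + 3 + 1 + 5 + 5 + 6 + 1 + 4 + 3 + 1 + 3 = 87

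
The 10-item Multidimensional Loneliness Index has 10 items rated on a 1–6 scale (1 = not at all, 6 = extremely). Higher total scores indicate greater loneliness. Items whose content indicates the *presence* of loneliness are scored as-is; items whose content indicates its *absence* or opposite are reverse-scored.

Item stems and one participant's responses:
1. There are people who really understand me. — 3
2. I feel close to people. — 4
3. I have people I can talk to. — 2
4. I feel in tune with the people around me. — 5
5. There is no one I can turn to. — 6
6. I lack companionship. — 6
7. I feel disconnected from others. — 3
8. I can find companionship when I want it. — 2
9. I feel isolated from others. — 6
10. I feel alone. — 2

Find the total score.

42

Items 1, 2, 3, 4, 8 describe the absence/opposite of loneliness → reverse-score.
reversed = (1+6) − raw = 7 − raw.
  item 1: 7 − 3 = 4
  item 2: 7 − 4 = 3
  item 3: 7 − 2 = 5
  item 4: 7 − 5 = 2
  item 5: 6
  item 6: 6
  item 7: 3
  item 8: 7 − 2 = 5
  item 9: 6
  item 10: 2
Total = 4 + 3 + 5 + 2 + 6 + 6 + 3 + 5 + 6 + 2 = 42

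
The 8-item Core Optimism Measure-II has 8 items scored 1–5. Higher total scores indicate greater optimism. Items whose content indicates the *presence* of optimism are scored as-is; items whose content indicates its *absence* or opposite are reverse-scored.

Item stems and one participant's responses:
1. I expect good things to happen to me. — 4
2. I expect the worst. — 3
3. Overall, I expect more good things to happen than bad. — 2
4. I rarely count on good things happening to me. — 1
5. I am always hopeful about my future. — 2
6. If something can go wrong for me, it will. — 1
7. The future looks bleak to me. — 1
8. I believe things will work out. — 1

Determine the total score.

27

Items 2, 4, 6, 7 describe the absence/opposite of optimism → reverse-score.
reversed = (1+5) − raw = 6 − raw.
  item 1: 4
  item 2: 6 − 3 = 3
  item 3: 2
  item 4: 6 − 1 = 5
  item 5: 2
  item 6: 6 − 1 = 5
  item 7: 6 − 1 = 5
  item 8: 1
Total = 4 + 3 + 2 + 5 + 2 + 5 + 5 + 1 = 27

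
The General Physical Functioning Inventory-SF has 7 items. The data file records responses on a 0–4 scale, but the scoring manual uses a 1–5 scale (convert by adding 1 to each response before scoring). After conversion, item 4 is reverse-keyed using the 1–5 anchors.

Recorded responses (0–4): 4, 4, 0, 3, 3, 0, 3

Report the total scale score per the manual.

Convert to 1–5: 5, 5, 1, 4, 4, 1, 4
Reverse-coded (reversed = (1+5) − raw = 6 − raw):
  item 4: 6 − 4 = 2
Scored: 5, 5, 1, 2, 4, 1, 4
Total = 22

22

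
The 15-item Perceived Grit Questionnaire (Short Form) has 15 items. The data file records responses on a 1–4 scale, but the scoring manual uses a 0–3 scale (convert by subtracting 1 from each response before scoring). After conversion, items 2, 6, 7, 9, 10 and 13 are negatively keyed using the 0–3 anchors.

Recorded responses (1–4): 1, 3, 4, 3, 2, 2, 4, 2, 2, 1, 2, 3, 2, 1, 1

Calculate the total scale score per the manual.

20

Convert to 0–3: 0, 2, 3, 2, 1, 1, 3, 1, 1, 0, 1, 2, 1, 0, 0
Reverse-coded (reverse-coded value = 3 − response):
  item 2: 3 − 2 = 1
  item 6: 3 − 1 = 2
  item 7: 3 − 3 = 0
  item 9: 3 − 1 = 2
  item 10: 3 − 0 = 3
  item 13: 3 − 1 = 2
Scored: 0, 1, 3, 2, 1, 2, 0, 1, 2, 3, 1, 2, 2, 0, 0
Total = 20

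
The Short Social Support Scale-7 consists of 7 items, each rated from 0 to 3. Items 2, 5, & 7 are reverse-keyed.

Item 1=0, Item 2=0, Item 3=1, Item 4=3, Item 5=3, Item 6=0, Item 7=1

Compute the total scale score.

9

Reversing items 2, 5, and 7 with 3 − raw:
Total = 0 + (3−0) + 1 + 3 + (3−3) + 0 + (3−1)
      = 0 + 3 + 1 + 3 + 0 + 0 + 2 = 9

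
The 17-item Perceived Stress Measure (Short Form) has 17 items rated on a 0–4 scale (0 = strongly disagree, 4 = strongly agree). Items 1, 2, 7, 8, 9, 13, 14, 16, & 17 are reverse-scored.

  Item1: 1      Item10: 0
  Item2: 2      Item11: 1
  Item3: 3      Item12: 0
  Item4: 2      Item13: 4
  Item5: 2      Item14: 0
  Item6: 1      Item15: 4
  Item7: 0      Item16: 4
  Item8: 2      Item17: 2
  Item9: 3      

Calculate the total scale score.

Reverse-coded items (reversed = (0+4) − raw = 4 − raw):
  item 1: 4 − 1 = 3
  item 2: 4 − 2 = 2
  item 7: 4 − 0 = 4
  item 8: 4 − 2 = 2
  item 9: 4 − 3 = 1
  item 13: 4 − 4 = 0
  item 14: 4 − 0 = 4
  item 16: 4 − 4 = 0
  item 17: 4 − 2 = 2
After reverse-coding: 3, 2, 3, 2, 2, 1, 4, 2, 1, 0, 1, 0, 0, 4, 4, 0, 2
Total = 3 + 2 + 3 + 2 + 2 + 1 + 4 + 2 + 1 + 0 + 1 + 0 + 0 + 4 + 4 + 0 + 2 = 31

31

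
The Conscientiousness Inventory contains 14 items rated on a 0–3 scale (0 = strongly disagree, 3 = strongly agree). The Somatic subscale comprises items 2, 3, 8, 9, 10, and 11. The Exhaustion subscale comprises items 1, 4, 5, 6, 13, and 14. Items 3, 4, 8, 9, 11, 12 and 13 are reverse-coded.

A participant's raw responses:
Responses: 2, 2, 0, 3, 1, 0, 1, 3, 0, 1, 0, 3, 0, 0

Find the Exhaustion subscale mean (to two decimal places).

Exhaustion items: 1, 4, 5, 6, 13, 14.
Of these, items 4 & 13 are reverse-coded; reverse-coded value = 3 − response.
  item 1: 2
  item 4: 3 − 3 = 0
  item 5: 1
  item 6: 0
  item 13: 3 − 0 = 3
  item 14: 0
Sum = 2 + 0 + 1 + 0 + 3 + 0 = 6
Mean = 6 / 6 = 1.00

1.00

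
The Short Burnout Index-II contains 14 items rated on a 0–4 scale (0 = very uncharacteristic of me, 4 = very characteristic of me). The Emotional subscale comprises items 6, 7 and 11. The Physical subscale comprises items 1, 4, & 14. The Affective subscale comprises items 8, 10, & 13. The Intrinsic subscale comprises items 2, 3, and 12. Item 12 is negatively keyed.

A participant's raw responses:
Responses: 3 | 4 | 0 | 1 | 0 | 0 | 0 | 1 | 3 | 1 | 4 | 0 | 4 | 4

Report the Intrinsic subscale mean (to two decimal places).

2.67

Intrinsic items: 2, 3, 12.
Of these, item 12 is negatively keyed; reversed = (0+4) − raw = 4 − raw.
  item 2: 4
  item 3: 0
  item 12: 4 − 0 = 4
Sum = 4 + 0 + 4 = 8
Mean = 8 / 3 = 2.67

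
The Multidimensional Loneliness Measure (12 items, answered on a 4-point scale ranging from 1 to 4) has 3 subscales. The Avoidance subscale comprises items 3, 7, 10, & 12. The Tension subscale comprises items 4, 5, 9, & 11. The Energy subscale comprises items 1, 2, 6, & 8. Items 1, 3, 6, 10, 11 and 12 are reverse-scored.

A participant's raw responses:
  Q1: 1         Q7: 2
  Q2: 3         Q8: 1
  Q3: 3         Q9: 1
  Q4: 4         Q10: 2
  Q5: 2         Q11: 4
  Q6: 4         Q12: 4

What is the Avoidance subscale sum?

Avoidance items: 3, 7, 10, 12.
Of these, items 3, 10, & 12 are reverse-scored; reversed = (1+4) − raw = 5 − raw.
  item 3: 5 − 3 = 2
  item 7: 2
  item 10: 5 − 2 = 3
  item 12: 5 − 4 = 1
Sum = 2 + 2 + 3 + 1 = 8

8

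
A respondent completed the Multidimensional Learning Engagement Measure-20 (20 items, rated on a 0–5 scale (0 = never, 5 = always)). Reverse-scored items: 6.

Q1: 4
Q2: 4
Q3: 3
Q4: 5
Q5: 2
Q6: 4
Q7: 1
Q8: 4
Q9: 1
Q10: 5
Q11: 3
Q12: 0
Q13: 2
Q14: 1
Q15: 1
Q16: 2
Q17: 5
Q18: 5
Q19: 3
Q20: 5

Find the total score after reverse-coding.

57

Reverse-scored items use 5 − raw:
  item 6: 5 − 4 = 1
Scored items: 4, 4, 3, 5, 2, 1, 1, 4, 1, 5, 3, 0, 2, 1, 1, 2, 5, 5, 3, 5
Total = 4 + 4 + 3 + 5 + 2 + 1 + 1 + 4 + 1 + 5 + 3 + 0 + 2 + 1 + 1 + 2 + 5 + 5 + 3 + 5 = 57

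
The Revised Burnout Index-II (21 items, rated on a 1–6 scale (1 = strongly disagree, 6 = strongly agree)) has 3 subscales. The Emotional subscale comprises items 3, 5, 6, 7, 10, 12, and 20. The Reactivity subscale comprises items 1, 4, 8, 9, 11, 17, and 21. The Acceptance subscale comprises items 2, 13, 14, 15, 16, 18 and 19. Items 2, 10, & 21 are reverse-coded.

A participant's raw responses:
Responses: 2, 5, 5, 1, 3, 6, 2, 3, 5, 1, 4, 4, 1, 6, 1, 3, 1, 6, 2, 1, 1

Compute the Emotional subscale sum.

27

Emotional items: 3, 5, 6, 7, 10, 12, 20.
Of these, item 10 is reverse-coded; reverse-coded value = 7 − response.
  item 3: 5
  item 5: 3
  item 6: 6
  item 7: 2
  item 10: 7 − 1 = 6
  item 12: 4
  item 20: 1
Sum = 5 + 3 + 6 + 2 + 6 + 4 + 1 = 27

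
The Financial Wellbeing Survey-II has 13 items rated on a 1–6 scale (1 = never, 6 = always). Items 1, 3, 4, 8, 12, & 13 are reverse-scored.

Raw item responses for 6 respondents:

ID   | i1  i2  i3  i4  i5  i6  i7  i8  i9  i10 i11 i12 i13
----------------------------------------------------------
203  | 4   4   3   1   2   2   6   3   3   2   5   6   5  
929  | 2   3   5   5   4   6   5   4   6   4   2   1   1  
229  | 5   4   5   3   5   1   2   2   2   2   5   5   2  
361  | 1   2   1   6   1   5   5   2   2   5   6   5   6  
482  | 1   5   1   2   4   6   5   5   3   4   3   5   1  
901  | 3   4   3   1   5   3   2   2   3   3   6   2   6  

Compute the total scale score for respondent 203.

44

Respondent 203 raw: 4, 4, 3, 1, 2, 2, 6, 3, 3, 2, 5, 6, 5.
Reverse-coded (reverse-coded value = 7 − response):
  item 1: 7 − 4 = 3
  item 2: 4
  item 3: 7 − 3 = 4
  item 4: 7 − 1 = 6
  item 5: 2
  item 6: 2
  item 7: 6
  item 8: 7 − 3 = 4
  item 9: 3
  item 10: 2
  item 11: 5
  item 12: 7 − 6 = 1
  item 13: 7 − 5 = 2
Sum = 3 + 4 + 4 + 6 + 2 + 2 + 6 + 4 + 3 + 2 + 5 + 1 + 2 = 44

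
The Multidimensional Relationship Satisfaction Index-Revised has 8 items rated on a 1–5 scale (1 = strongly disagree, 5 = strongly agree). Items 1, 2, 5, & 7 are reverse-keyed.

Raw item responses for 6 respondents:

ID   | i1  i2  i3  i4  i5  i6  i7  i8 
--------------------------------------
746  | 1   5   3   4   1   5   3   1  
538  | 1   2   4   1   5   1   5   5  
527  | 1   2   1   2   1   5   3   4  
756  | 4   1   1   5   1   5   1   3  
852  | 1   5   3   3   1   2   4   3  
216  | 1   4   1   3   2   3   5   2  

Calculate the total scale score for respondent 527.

Respondent 527 raw: 1, 2, 1, 2, 1, 5, 3, 4.
Reverse-coded (on a 1–5 scale, reversed = 6 − raw):
  item 1: 6 − 1 = 5
  item 2: 6 − 2 = 4
  item 3: 1
  item 4: 2
  item 5: 6 − 1 = 5
  item 6: 5
  item 7: 6 − 3 = 3
  item 8: 4
Sum = 5 + 4 + 1 + 2 + 5 + 5 + 3 + 4 = 29

29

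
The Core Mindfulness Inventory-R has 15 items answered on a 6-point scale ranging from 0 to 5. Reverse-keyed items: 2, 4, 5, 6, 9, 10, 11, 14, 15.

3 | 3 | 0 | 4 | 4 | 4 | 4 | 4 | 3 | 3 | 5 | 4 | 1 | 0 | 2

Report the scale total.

Reversing items 2, 4, 5, 6, 9, 10, 11, 14, and 15 with 5 − raw:
Total = 3 + (5−3) + 0 + (5−4) + (5−4) + (5−4) + 4 + 4 + (5−3) + (5−3) + (5−5) + 4 + 1 + (5−0) + (5−2)
      = 3 + 2 + 0 + 1 + 1 + 1 + 4 + 4 + 2 + 2 + 0 + 4 + 1 + 5 + 3 = 33

33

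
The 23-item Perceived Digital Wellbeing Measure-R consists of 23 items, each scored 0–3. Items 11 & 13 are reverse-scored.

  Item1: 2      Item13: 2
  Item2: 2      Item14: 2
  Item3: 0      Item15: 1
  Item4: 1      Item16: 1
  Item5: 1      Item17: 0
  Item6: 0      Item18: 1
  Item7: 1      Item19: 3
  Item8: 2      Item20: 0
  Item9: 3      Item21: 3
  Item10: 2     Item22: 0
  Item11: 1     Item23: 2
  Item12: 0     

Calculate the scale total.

Reverse-coded items (on a 0–3 scale, reversed = 3 − raw):
  item 11: 3 − 1 = 2
  item 13: 3 − 2 = 1
Scored items: 2, 2, 0, 1, 1, 0, 1, 2, 3, 2, 2, 0, 1, 2, 1, 1, 0, 1, 3, 0, 3, 0, 2
Total = 2 + 2 + 0 + 1 + 1 + 0 + 1 + 2 + 3 + 2 + 2 + 0 + 1 + 2 + 1 + 1 + 0 + 1 + 3 + 0 + 3 + 0 + 2 = 30

30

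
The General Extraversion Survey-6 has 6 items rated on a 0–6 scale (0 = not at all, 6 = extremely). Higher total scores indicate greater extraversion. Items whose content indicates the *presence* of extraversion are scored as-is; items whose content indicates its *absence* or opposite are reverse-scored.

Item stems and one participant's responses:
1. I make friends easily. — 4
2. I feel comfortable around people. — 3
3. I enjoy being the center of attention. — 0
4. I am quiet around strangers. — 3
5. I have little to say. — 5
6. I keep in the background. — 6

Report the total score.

11

Items 4, 5, 6 describe the absence/opposite of extraversion → reverse-score.
reverse-coded value = 6 − response.
  item 1: 4
  item 2: 3
  item 3: 0
  item 4: 6 − 3 = 3
  item 5: 6 − 5 = 1
  item 6: 6 − 6 = 0
Total = 4 + 3 + 0 + 3 + 1 + 0 = 11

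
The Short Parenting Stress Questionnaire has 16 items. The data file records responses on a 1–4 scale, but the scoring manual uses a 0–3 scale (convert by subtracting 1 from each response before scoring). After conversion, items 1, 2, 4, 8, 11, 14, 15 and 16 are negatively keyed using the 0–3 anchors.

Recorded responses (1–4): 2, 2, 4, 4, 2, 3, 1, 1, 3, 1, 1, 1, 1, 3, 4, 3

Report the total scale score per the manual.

Convert to 0–3: 1, 1, 3, 3, 1, 2, 0, 0, 2, 0, 0, 0, 0, 2, 3, 2
Reverse-coded (reverse-coded value = 3 − response):
  item 1: 3 − 1 = 2
  item 2: 3 − 1 = 2
  item 4: 3 − 3 = 0
  item 8: 3 − 0 = 3
  item 11: 3 − 0 = 3
  item 14: 3 − 2 = 1
  item 15: 3 − 3 = 0
  item 16: 3 − 2 = 1
Scored: 2, 2, 3, 0, 1, 2, 0, 3, 2, 0, 3, 0, 0, 1, 0, 1
Total = 20

20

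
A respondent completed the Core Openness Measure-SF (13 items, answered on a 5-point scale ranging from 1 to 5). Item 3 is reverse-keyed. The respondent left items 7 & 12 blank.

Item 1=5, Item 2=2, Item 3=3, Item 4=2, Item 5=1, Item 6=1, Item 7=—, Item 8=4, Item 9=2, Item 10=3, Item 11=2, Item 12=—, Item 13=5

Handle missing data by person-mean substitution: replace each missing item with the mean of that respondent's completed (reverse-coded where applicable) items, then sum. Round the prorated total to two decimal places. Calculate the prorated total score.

Reverse-coded (reverse-coded value = 6 − response):
  item 3: 6 − 3 = 3
Completed scored items (11 of 13): 5, 2, 3, 2, 1, 1, 4, 2, 3, 2, 5; sum = 30.
Person mean = 30 / 11 ≈ 2.7273
Prorated total = (30 / 11) × 13 = 35.45 (to 2 dp)

35.45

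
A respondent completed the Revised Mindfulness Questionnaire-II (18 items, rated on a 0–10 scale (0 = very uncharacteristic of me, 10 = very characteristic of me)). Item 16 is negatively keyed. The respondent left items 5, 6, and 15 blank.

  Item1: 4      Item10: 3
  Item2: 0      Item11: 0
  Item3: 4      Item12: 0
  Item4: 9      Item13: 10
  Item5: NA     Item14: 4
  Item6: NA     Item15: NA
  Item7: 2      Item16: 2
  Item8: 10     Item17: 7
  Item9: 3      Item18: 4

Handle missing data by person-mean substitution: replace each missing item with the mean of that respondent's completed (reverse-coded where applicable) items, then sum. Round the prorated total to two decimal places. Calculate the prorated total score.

81.60

Reverse-coded (on a 0–10 scale, reversed = 10 − raw):
  item 16: 10 − 2 = 8
Completed scored items (15 of 18): 4, 0, 4, 9, 2, 10, 3, 3, 0, 0, 10, 4, 8, 7, 4; sum = 68.
Person mean = 68 / 15 ≈ 4.5333
Prorated total = (68 / 15) × 18 = 81.60 (to 2 dp)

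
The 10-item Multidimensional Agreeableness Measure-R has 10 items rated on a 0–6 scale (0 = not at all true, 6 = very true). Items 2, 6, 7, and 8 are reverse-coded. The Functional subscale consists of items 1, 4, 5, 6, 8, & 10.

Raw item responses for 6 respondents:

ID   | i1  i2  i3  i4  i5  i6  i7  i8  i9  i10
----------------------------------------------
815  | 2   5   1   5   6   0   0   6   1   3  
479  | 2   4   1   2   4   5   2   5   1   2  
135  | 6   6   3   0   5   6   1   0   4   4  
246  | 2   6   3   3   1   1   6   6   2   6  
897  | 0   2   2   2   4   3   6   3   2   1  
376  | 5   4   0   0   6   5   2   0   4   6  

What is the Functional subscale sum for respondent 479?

12

Respondent 479 raw: 2, 4, 1, 2, 4, 5, 2, 5, 1, 2.
Functional items: 1, 4, 5, 6, 8, 10.
Reverse-coded (on a 0–6 scale, reversed = 6 − raw):
  item 1: 2
  item 4: 2
  item 5: 4
  item 6: 6 − 5 = 1
  item 8: 6 − 5 = 1
  item 10: 2
Sum = 2 + 2 + 4 + 1 + 1 + 2 = 12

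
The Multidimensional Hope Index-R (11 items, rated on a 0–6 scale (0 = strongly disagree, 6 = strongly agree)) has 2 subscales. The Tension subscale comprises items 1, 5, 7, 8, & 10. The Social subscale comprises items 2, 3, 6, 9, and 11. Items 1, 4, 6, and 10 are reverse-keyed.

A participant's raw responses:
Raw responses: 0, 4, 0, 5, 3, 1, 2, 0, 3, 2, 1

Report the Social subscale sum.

Social items: 2, 3, 6, 9, 11.
Of these, item 6 is reverse-keyed; reversed = (0+6) − raw = 6 − raw.
  item 2: 4
  item 3: 0
  item 6: 6 − 1 = 5
  item 9: 3
  item 11: 1
Sum = 4 + 0 + 5 + 3 + 1 = 13

13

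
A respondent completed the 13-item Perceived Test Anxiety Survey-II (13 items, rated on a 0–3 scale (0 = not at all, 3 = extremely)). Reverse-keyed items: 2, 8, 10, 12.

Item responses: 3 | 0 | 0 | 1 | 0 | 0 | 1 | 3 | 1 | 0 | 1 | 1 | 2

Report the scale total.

17

Reversing items 2, 8, 10, and 12 with 3 − raw:
Total = 3 + (3−0) + 0 + 1 + 0 + 0 + 1 + (3−3) + 1 + (3−0) + 1 + (3−1) + 2
      = 3 + 3 + 0 + 1 + 0 + 0 + 1 + 0 + 1 + 3 + 1 + 2 + 2 = 17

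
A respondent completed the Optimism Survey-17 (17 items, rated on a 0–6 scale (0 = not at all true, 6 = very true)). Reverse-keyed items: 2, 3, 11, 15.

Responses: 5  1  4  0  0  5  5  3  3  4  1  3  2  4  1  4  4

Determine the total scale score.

59

Raw sum = 49. Reverse-keyed items: 2, 3, 11, 15; their raw sum = 7.
Each reversal replaces raw with 6 − raw, changing the total by 6 − 2·raw per item.
Total = 49 + 4·6 − 2·7 = 49 + 24 − 14 = 59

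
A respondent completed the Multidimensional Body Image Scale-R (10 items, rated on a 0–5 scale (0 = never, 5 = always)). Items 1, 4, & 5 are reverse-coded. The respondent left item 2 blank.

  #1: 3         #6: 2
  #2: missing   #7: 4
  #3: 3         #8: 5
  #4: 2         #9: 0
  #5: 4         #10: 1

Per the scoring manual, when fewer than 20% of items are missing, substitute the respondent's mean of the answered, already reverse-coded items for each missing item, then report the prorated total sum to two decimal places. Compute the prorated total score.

23.33

Reverse-coded (reverse-coded value = 5 − response):
  item 1: 5 − 3 = 2
  item 4: 5 − 2 = 3
  item 5: 5 − 4 = 1
Completed scored items (9 of 10): 2, 3, 3, 1, 2, 4, 5, 0, 1; sum = 21.
Person mean = 21 / 9 ≈ 2.3333
Prorated total = (21 / 9) × 10 = 23.33 (to 2 dp)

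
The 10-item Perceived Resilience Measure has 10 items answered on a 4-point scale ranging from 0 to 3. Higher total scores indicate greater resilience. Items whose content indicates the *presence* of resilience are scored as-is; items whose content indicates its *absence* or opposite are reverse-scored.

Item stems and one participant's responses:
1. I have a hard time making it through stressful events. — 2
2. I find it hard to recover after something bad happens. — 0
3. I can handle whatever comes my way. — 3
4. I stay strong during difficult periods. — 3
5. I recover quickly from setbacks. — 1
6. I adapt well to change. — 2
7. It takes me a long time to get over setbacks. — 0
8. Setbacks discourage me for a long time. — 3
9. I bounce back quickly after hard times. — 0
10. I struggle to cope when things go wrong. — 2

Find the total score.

Items 1, 2, 7, 8, 10 describe the absence/opposite of resilience → reverse-score.
reversed = (0+3) − raw = 3 − raw.
  item 1: 3 − 2 = 1
  item 2: 3 − 0 = 3
  item 3: 3
  item 4: 3
  item 5: 1
  item 6: 2
  item 7: 3 − 0 = 3
  item 8: 3 − 3 = 0
  item 9: 0
  item 10: 3 − 2 = 1
Total = 1 + 3 + 3 + 3 + 1 + 2 + 3 + 0 + 0 + 1 = 17

17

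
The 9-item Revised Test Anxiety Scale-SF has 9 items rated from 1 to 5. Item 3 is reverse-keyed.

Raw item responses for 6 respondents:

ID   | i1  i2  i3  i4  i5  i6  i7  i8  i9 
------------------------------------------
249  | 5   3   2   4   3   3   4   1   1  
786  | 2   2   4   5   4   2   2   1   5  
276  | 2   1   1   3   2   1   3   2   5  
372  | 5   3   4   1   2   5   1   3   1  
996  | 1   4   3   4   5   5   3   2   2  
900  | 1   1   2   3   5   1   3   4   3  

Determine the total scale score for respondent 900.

Respondent 900 raw: 1, 1, 2, 3, 5, 1, 3, 4, 3.
Reverse-coded (reversed = (1+5) − raw = 6 − raw):
  item 1: 1
  item 2: 1
  item 3: 6 − 2 = 4
  item 4: 3
  item 5: 5
  item 6: 1
  item 7: 3
  item 8: 4
  item 9: 3
Sum = 1 + 1 + 4 + 3 + 5 + 1 + 3 + 4 + 3 = 25

25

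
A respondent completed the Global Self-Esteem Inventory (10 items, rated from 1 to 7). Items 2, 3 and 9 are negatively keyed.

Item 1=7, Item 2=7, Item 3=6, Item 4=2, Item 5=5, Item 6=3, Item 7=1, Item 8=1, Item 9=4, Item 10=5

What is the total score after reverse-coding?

31

Reversing items 2, 3, & 9 with 8 − raw:
Total = 7 + (8−7) + (8−6) + 2 + 5 + 3 + 1 + 1 + (8−4) + 5
      = 7 + 1 + 2 + 2 + 5 + 3 + 1 + 1 + 4 + 5 = 31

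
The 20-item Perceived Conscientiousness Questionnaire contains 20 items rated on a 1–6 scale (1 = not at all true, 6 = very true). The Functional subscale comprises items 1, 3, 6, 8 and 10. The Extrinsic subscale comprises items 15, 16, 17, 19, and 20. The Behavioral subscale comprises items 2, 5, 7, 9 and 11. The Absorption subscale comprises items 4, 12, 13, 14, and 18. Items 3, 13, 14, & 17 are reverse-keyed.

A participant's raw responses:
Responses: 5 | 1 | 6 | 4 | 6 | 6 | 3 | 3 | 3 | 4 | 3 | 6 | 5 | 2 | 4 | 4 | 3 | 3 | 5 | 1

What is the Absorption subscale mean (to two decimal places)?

Absorption items: 4, 12, 13, 14, 18.
Of these, items 13 & 14 are reverse-keyed; on a 1–6 scale, reversed = 7 − raw.
  item 4: 4
  item 12: 6
  item 13: 7 − 5 = 2
  item 14: 7 − 2 = 5
  item 18: 3
Sum = 4 + 6 + 2 + 5 + 3 = 20
Mean = 20 / 5 = 4.00

4.00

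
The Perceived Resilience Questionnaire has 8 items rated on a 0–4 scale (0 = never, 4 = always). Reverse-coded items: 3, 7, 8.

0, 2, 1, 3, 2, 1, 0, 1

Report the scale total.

18

Reversing items 3, 7, and 8 with 4 − raw:
Total = 0 + 2 + (4−1) + 3 + 2 + 1 + (4−0) + (4−1)
      = 0 + 2 + 3 + 3 + 2 + 1 + 4 + 3 = 18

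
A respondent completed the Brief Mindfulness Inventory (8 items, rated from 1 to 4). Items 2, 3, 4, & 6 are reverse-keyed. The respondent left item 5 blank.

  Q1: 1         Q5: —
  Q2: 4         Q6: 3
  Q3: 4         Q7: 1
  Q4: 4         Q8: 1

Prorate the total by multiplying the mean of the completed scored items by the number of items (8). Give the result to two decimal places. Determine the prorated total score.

Reverse-coded (on a 1–4 scale, reversed = 5 − raw):
  item 2: 5 − 4 = 1
  item 3: 5 − 4 = 1
  item 4: 5 − 4 = 1
  item 6: 5 − 3 = 2
Completed scored items (7 of 8): 1, 1, 1, 1, 2, 1, 1; sum = 8.
Person mean = 8 / 7 ≈ 1.1429
Prorated total = (8 / 7) × 8 = 9.14 (to 2 dp)

9.14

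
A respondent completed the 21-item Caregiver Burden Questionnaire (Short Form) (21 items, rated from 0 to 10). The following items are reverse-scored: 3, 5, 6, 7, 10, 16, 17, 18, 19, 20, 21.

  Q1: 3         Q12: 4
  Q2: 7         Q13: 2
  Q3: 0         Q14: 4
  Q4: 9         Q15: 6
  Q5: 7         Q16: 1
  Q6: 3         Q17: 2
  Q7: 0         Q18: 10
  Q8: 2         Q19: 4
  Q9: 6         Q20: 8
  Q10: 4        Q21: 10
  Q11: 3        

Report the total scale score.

107

Raw sum = 95. Reverse-scored items: 3, 5, 6, 7, 10, 16, 17, 18, 19, 20, 21; their raw sum = 49.
Each reversal replaces raw with 10 − raw, changing the total by 10 − 2·raw per item.
Total = 95 + 11·10 − 2·49 = 95 + 110 − 98 = 107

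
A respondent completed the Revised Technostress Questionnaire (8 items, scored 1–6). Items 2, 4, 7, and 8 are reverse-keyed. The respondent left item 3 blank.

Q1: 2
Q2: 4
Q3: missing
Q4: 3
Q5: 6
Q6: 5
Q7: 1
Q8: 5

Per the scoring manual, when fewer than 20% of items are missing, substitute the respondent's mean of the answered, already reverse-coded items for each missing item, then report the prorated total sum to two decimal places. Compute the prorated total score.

32.00

Reverse-coded (reverse-coded value = 7 − response):
  item 2: 7 − 4 = 3
  item 4: 7 − 3 = 4
  item 7: 7 − 1 = 6
  item 8: 7 − 5 = 2
Completed scored items (7 of 8): 2, 3, 4, 6, 5, 6, 2; sum = 28.
Person mean = 28 / 7 ≈ 4.0000
Prorated total = (28 / 7) × 8 = 32.00 (to 2 dp)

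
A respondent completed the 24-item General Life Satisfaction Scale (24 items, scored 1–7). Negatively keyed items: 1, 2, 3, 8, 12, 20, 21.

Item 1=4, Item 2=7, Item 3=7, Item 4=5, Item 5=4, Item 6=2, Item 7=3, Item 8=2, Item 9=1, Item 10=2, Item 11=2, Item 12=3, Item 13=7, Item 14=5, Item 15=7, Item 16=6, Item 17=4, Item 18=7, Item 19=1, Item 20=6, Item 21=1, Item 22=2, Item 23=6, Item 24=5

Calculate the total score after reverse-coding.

95

Reversing items 1, 2, 3, 8, 12, 20, and 21 with 8 − raw:
Total = (8−4) + (8−7) + (8−7) + 5 + 4 + 2 + 3 + (8−2) + 1 + 2 + 2 + (8−3) + 7 + 5 + 7 + 6 + 4 + 7 + 1 + (8−6) + (8−1) + 2 + 6 + 5
      = 4 + 1 + 1 + 5 + 4 + 2 + 3 + 6 + 1 + 2 + 2 + 5 + 7 + 5 + 7 + 6 + 4 + 7 + 1 + 2 + 7 + 2 + 6 + 5 = 95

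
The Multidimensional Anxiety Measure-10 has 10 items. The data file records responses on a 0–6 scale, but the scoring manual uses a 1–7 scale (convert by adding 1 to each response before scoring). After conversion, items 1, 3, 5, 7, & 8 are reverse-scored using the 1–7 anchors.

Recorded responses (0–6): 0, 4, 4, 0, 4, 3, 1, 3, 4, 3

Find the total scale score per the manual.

42

Convert to 1–7: 1, 5, 5, 1, 5, 4, 2, 4, 5, 4
Reverse-coded (reverse-coded value = 8 − response):
  item 1: 8 − 1 = 7
  item 3: 8 − 5 = 3
  item 5: 8 − 5 = 3
  item 7: 8 − 2 = 6
  item 8: 8 − 4 = 4
Scored: 7, 5, 3, 1, 3, 4, 6, 4, 5, 4
Total = 42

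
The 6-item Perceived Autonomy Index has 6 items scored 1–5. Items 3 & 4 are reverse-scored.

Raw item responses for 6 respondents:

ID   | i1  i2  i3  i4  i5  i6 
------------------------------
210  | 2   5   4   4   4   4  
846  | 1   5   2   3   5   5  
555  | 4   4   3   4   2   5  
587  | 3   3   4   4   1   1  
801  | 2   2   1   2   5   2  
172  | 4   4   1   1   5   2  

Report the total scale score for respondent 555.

20

Respondent 555 raw: 4, 4, 3, 4, 2, 5.
Reverse-coded (reversed = (1+5) − raw = 6 − raw):
  item 1: 4
  item 2: 4
  item 3: 6 − 3 = 3
  item 4: 6 − 4 = 2
  item 5: 2
  item 6: 5
Sum = 4 + 4 + 3 + 2 + 2 + 5 = 20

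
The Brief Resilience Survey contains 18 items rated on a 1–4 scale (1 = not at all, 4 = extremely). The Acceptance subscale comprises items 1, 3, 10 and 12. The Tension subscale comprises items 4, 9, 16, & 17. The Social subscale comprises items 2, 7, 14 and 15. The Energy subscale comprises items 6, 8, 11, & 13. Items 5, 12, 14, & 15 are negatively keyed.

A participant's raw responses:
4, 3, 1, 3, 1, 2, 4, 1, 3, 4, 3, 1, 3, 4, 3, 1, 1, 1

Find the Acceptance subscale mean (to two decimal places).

Acceptance items: 1, 3, 10, 12.
Of these, item 12 is negatively keyed; on a 1–4 scale, reversed = 5 − raw.
  item 1: 4
  item 3: 1
  item 10: 4
  item 12: 5 − 1 = 4
Sum = 4 + 1 + 4 + 4 = 13
Mean = 13 / 4 = 3.25

3.25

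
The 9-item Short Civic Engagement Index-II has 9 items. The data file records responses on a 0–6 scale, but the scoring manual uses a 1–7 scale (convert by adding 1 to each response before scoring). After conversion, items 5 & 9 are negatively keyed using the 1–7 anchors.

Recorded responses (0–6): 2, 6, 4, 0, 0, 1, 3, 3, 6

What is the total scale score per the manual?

34

Convert to 1–7: 3, 7, 5, 1, 1, 2, 4, 4, 7
Reverse-coded (reversed = (1+7) − raw = 8 − raw):
  item 5: 8 − 1 = 7
  item 9: 8 − 7 = 1
Scored: 3, 7, 5, 1, 7, 2, 4, 4, 1
Total = 34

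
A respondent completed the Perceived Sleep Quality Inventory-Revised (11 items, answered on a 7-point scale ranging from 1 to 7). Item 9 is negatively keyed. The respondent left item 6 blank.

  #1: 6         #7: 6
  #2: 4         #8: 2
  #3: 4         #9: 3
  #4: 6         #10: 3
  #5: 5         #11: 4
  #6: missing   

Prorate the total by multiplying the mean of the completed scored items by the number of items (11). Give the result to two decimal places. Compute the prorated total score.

Reverse-coded (reversed = (1+7) − raw = 8 − raw):
  item 9: 8 − 3 = 5
Completed scored items (10 of 11): 6, 4, 4, 6, 5, 6, 2, 5, 3, 4; sum = 45.
Person mean = 45 / 10 ≈ 4.5000
Prorated total = (45 / 10) × 11 = 49.50 (to 2 dp)

49.50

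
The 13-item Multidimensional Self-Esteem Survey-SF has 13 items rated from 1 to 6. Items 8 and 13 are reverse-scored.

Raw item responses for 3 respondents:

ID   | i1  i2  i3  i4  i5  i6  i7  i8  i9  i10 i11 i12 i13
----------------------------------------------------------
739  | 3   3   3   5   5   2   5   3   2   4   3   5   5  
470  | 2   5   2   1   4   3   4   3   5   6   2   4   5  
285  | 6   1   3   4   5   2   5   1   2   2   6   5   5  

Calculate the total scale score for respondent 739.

Respondent 739 raw: 3, 3, 3, 5, 5, 2, 5, 3, 2, 4, 3, 5, 5.
Reverse-coded (reverse-coded value = 7 − response):
  item 1: 3
  item 2: 3
  item 3: 3
  item 4: 5
  item 5: 5
  item 6: 2
  item 7: 5
  item 8: 7 − 3 = 4
  item 9: 2
  item 10: 4
  item 11: 3
  item 12: 5
  item 13: 7 − 5 = 2
Sum = 3 + 3 + 3 + 5 + 5 + 2 + 5 + 4 + 2 + 4 + 3 + 5 + 2 = 46

46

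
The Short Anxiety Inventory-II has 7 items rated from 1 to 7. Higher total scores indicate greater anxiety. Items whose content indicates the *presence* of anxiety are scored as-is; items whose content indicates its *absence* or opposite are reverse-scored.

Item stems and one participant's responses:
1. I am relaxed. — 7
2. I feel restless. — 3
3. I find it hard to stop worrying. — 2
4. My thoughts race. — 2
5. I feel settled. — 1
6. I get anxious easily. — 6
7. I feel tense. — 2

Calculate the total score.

Items 1, 5 describe the absence/opposite of anxiety → reverse-score.
on a 1–7 scale, reversed = 8 − raw.
  item 1: 8 − 7 = 1
  item 2: 3
  item 3: 2
  item 4: 2
  item 5: 8 − 1 = 7
  item 6: 6
  item 7: 2
Total = 1 + 3 + 2 + 2 + 7 + 6 + 2 = 23

23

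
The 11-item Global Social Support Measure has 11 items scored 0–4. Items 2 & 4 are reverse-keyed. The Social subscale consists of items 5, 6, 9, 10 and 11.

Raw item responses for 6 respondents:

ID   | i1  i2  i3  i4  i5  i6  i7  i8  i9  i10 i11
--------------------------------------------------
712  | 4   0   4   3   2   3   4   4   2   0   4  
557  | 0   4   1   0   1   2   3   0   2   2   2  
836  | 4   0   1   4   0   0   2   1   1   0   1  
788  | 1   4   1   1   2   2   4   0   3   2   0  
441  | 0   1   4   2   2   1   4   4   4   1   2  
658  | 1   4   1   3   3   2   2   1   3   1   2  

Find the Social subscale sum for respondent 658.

Respondent 658 raw: 1, 4, 1, 3, 3, 2, 2, 1, 3, 1, 2.
Social items: 5, 6, 9, 10, 11.
Reverse-coded (reverse-coded value = 4 − response):
  item 5: 3
  item 6: 2
  item 9: 3
  item 10: 1
  item 11: 2
Sum = 3 + 2 + 3 + 1 + 2 = 11

11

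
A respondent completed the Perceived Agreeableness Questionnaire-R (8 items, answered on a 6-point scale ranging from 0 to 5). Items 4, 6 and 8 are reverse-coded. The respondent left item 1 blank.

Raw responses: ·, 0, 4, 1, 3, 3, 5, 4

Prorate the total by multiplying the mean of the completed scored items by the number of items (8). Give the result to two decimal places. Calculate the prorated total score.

Reverse-coded (on a 0–5 scale, reversed = 5 − raw):
  item 4: 5 − 1 = 4
  item 6: 5 − 3 = 2
  item 8: 5 − 4 = 1
Completed scored items (7 of 8): 0, 4, 4, 3, 2, 5, 1; sum = 19.
Person mean = 19 / 7 ≈ 2.7143
Prorated total = (19 / 7) × 8 = 21.71 (to 2 dp)

21.71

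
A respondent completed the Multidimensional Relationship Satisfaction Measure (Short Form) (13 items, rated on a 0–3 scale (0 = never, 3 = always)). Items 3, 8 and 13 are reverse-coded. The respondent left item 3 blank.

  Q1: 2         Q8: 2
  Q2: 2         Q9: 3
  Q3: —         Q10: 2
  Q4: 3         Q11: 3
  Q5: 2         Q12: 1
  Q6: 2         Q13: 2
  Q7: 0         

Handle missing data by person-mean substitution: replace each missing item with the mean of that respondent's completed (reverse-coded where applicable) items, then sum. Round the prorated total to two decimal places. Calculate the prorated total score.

23.83

Reverse-coded (reverse-coded value = 3 − response):
  item 8: 3 − 2 = 1
  item 13: 3 − 2 = 1
Completed scored items (12 of 13): 2, 2, 3, 2, 2, 0, 1, 3, 2, 3, 1, 1; sum = 22.
Person mean = 22 / 12 ≈ 1.8333
Prorated total = (22 / 12) × 13 = 23.83 (to 2 dp)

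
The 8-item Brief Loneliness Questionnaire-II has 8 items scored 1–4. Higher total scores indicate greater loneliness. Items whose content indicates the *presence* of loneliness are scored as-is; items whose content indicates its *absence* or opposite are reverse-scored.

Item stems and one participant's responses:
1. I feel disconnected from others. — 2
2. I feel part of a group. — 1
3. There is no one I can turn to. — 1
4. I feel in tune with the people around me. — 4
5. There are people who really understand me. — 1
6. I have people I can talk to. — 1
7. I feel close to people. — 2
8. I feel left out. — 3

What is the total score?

22

Items 2, 4, 5, 6, 7 describe the absence/opposite of loneliness → reverse-score.
reverse-coded value = 5 − response.
  item 1: 2
  item 2: 5 − 1 = 4
  item 3: 1
  item 4: 5 − 4 = 1
  item 5: 5 − 1 = 4
  item 6: 5 − 1 = 4
  item 7: 5 − 2 = 3
  item 8: 3
Total = 2 + 4 + 1 + 1 + 4 + 4 + 3 + 3 = 22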